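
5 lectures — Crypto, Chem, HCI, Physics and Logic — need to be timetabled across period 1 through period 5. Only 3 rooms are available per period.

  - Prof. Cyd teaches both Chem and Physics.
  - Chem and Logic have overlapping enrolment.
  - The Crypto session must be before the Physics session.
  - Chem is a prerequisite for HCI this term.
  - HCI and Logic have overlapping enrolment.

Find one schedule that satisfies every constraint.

HCI=period 2; Chem=period 1; Logic=period 3; Physics=period 2; Crypto=period 1

Checking: Chem(period 1) before HCI(period 2); Crypto(period 1) before Physics(period 2); HCI(period 2) != Logic(period 3); Chem(period 1) != Physics(period 2); Chem(period 1) != Logic(period 3); max 2 per period (cap 3).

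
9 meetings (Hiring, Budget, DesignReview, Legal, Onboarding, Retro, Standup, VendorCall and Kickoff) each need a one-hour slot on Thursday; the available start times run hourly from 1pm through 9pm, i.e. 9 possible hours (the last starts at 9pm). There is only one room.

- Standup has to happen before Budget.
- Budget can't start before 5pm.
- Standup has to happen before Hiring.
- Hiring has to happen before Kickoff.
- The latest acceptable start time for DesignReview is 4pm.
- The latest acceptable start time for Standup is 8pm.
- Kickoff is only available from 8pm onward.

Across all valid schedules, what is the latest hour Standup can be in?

Standup's own window allows nothing later than 8pm; downstream work caps Standup at 7pm.
Standup at 6pm is achievable: Kickoff in 8pm, Standup in 6pm, Legal in 2pm, Budget in 9pm, DesignReview in 1pm, Retro in 4pm, VendorCall in 5pm, Onboarding in 3pm, Hiring in 7pm.
Nothing later works — the capacity limit rule out every hour after 6pm.

6pm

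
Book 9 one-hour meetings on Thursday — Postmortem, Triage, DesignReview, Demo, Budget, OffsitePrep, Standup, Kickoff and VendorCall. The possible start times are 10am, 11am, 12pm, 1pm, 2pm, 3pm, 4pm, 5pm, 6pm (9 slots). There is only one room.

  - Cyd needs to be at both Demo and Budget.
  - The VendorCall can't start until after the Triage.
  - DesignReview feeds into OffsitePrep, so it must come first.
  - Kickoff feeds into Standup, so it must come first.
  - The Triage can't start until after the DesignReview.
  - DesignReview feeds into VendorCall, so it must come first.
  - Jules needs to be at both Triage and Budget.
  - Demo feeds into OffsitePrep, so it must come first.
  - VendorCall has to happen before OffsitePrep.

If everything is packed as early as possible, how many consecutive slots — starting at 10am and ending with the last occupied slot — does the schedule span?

9 slots

The precedence chain requires at least 4 distinct slots.
With at most 1 per slot and 9 meetings, at least 9 slots are needed.
9 works (last occupied slot: 6pm): for example OffsitePrep -> 2pm, VendorCall -> 12pm, Budget -> 6pm, Postmortem -> 5pm, Demo -> 1pm, DesignReview -> 10am, Standup -> 4pm, Triage -> 11am, Kickoff -> 3pm.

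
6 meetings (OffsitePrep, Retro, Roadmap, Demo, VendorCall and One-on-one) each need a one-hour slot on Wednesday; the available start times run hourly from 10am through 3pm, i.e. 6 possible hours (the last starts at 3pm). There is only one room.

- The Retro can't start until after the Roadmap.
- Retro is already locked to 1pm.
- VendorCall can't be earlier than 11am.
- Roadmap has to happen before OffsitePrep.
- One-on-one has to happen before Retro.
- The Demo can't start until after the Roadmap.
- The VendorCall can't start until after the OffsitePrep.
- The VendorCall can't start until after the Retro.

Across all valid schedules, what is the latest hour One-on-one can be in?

12pm

Downstream work caps One-on-one at 12pm.
One-on-one at 12pm is achievable: One-on-one=12pm; OffsitePrep=11am; Retro=1pm; VendorCall=2pm; Demo=3pm; Roadmap=10am.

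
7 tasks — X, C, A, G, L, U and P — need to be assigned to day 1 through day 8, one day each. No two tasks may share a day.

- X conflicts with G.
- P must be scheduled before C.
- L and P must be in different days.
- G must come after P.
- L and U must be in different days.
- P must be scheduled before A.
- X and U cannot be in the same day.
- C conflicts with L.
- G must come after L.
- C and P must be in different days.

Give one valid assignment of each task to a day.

P in day 1, A in day 5, C in day 4, L in day 2, U in day 7, X in day 6, G in day 3

Checking: P(day 1) before G(day 3); P(day 1) before C(day 4); L(day 2) before G(day 3); P(day 1) before A(day 5); C(day 4) != L(day 2); X(day 6) != G(day 3); L(day 2) != U(day 7); C(day 4) != P(day 1); L(day 2) != P(day 1); X(day 6) != U(day 7); max 1 per day (cap 1).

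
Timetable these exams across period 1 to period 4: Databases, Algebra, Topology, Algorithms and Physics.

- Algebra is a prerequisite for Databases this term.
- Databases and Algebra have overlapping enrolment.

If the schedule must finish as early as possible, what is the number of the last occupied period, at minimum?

The precedence chain requires at least 2 distinct periods.
2 works (last occupied period: period 2): for example Databases in period 2; Physics in period 1; Topology in period 1; Algebra in period 1; Algorithms in period 1.

2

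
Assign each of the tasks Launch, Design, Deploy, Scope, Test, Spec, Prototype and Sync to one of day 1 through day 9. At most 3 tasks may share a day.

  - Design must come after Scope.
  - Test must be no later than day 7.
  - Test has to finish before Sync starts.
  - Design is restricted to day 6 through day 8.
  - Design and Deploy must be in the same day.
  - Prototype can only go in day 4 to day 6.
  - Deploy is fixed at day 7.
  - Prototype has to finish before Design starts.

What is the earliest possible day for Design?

Design is available from day 6; Design must be in the same day as Deploy, which can't be before day 7, so Design is at least day 7; Design's own window allows nothing later than day 8; Design must be in the same day as Deploy, which can't be after day 7, so Design is at most day 7.
Design at day 7 is achievable: Prototype=day 4, Design=day 7, Spec=day 2, Sync=day 2, Test=day 1, Deploy=day 7, Scope=day 1, Launch=day 1.

day 7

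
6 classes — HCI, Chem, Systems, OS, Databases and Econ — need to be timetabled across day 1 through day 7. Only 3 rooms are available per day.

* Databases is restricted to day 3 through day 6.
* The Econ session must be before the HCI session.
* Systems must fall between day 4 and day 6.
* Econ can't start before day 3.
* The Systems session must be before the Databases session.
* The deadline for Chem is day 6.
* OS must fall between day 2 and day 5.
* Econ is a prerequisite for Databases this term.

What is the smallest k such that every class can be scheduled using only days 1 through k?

The precedence chain requires at least 2 distinct days.
With at most 3 per day and 6 classes, at least 2 days are needed.
Propagating the time windows through the other constraints, Databases can't land before day 5, so the schedule must run through at least day 5.
5 works (last occupied day: day 5): for example Databases -> day 5, Systems -> day 4, HCI -> day 4, Chem -> day 1, Econ -> day 3, OS -> day 2.

5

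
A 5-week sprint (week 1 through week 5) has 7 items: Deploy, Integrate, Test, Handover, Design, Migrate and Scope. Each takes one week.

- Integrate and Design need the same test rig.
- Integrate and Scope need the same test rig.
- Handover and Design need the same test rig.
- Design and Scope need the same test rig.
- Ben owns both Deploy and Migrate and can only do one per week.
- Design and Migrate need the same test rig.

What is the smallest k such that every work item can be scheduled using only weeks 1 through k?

3

Check 2 weeks directly (anything shorter is at least as hard).
Could 2 weeks be enough, i.e. nothing placed later than week 2? No: Integrate, Design and Scope must all be in different weeks (Integrate/Design can't share; Integrate/Scope can't share; Design/Scope can't share), but only 2 weeks are available: 3 work items can't fit in 2 distinct weeks.
So 2 weeks is not enough.
3 works (last occupied week: week 3): for example Integrate in week 1; Design in week 2; Deploy in week 1; Handover in week 1; Migrate in week 3; Scope in week 3; Test in week 1.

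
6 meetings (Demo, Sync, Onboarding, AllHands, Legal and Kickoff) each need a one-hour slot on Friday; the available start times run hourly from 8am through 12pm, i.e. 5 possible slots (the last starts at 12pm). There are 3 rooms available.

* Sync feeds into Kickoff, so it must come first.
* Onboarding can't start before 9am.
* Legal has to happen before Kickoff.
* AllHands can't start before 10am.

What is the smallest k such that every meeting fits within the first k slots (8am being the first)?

The precedence chain requires at least 2 distinct slots.
With at most 3 per slot and 6 meetings, at least 2 slots are needed.
AllHands can't be placed before 10am — that is slot 3 counting from 8am — so the schedule must run through at least 3 slots.
3 works (last occupied slot: 10am): for example Sync in 8am; Legal in 8am; Kickoff in 9am; AllHands in 10am; Demo in 8am; Onboarding in 9am.

3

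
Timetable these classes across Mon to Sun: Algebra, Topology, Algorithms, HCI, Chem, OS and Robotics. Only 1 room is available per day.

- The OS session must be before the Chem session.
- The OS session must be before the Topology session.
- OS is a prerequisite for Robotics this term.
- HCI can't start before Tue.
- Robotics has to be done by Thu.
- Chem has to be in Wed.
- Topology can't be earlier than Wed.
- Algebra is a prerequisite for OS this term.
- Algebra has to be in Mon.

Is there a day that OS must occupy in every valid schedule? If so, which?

Tue

Algebra is fixed at Mon and must come before OS, so OS is at least Tue.
Chem is fixed at Wed and must come after OS, so OS is at most Tue.
So OS must be Tue.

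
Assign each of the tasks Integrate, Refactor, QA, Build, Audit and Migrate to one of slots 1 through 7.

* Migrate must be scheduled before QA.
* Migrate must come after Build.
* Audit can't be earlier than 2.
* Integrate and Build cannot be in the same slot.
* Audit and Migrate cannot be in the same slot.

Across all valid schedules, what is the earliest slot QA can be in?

3

Precedence pushes QA to at least 3.
QA at 3 is achievable: Integrate in 2, Build in 1, Audit in 3, QA in 3, Refactor in 1, Migrate in 2.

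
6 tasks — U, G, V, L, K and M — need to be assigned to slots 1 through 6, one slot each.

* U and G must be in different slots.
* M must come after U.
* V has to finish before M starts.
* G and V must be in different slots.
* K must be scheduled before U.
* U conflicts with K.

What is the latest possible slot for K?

4

Downstream work caps K at 4.
K at 4 is achievable: K in 4; L in 1; G in 2; M in 6; V in 1; U in 5.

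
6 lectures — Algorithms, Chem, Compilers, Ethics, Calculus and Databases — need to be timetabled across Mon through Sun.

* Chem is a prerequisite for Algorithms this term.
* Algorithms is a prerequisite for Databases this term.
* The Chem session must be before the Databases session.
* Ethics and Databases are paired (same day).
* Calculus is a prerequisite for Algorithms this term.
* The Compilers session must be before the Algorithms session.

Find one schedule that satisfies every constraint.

Compilers in Mon; Ethics in Wed; Algorithms in Tue; Calculus in Mon; Chem in Mon; Databases in Wed

Checking: Calculus(Mon) before Algorithms(Tue); Chem(Mon) before Databases(Wed); Chem(Mon) before Algorithms(Tue); Algorithms(Tue) before Databases(Wed); Compilers(Mon) before Algorithms(Tue); Ethics = Databases = Wed.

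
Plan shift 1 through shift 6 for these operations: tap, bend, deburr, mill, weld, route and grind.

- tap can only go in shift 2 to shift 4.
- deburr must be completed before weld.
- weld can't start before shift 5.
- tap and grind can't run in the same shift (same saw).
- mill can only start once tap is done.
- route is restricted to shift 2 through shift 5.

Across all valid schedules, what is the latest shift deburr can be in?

Downstream work caps deburr at shift 5.
deburr at shift 5 is achievable: bend in shift 1, weld in shift 6, route in shift 2, tap in shift 2, mill in shift 3, grind in shift 1, deburr in shift 5.

shift 5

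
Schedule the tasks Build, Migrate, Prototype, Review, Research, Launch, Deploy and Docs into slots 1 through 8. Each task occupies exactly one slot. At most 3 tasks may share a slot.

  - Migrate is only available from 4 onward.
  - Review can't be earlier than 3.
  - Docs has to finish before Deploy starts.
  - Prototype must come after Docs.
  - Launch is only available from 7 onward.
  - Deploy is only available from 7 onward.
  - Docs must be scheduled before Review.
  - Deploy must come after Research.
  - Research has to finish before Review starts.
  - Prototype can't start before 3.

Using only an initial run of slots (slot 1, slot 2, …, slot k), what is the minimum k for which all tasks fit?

The precedence chain requires at least 2 distinct slots.
With at most 3 per slot and 8 tasks, at least 3 slots are needed.
Launch can't be placed before 7, so the schedule must run through at least slot 7.
7 works (last occupied slot: 7): for example Review=3, Prototype=3, Build=1, Migrate=4, Deploy=7, Research=1, Docs=1, Launch=7.

7 slots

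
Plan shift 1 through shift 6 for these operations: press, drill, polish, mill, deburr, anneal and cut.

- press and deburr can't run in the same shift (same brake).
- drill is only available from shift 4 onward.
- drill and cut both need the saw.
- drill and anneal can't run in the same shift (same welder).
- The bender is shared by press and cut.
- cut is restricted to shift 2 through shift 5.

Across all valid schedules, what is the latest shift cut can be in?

shift 5

Cut is available from shift 2; cut's own window allows nothing later than shift 5.
cut at shift 5 is achievable: anneal=shift 1, polish=shift 1, deburr=shift 2, press=shift 1, mill=shift 1, cut=shift 5, drill=shift 4.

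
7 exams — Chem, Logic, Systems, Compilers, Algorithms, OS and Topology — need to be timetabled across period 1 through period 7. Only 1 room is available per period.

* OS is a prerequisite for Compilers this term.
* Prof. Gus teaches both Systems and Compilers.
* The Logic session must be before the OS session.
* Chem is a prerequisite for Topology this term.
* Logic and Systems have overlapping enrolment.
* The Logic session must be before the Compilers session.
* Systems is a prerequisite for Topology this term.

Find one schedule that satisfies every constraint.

Logic=period 1, Chem=period 4, Topology=period 6, Compilers=period 3, Systems=period 5, OS=period 2, Algorithms=period 7

Checking: Systems(period 5) before Topology(period 6); Chem(period 4) before Topology(period 6); Logic(period 1) before OS(period 2); Logic(period 1) before Compilers(period 3); OS(period 2) before Compilers(period 3); Logic(period 1) != Systems(period 5); Systems(period 5) != Compilers(period 3); max 1 per period (cap 1).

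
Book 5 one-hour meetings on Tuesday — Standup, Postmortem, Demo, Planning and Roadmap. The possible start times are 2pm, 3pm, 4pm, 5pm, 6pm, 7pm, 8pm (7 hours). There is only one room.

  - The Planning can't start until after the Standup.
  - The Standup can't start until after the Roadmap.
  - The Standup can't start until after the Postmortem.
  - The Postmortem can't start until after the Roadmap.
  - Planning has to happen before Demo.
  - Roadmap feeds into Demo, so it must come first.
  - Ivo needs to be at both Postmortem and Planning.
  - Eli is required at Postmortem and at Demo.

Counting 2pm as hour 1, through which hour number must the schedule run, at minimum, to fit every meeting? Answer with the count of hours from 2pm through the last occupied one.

5

The precedence chain requires at least 5 distinct hours.
With at most 1 per hour and 5 meetings, at least 5 hours are needed.
5 works (last occupied hour: 6pm): for example Roadmap -> 2pm; Postmortem -> 3pm; Planning -> 5pm; Standup -> 4pm; Demo -> 6pm.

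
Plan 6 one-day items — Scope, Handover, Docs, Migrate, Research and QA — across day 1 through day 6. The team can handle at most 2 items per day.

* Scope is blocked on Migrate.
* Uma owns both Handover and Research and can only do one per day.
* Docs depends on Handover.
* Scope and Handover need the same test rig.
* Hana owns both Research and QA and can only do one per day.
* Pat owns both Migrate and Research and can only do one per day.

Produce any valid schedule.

Handover in day 1; Scope in day 2; Migrate in day 1; Docs in day 2; Research in day 3; QA in day 4

Checking: Migrate(day 1) before Scope(day 2); Handover(day 1) before Docs(day 2); Scope(day 2) != Handover(day 1); Research(day 3) != QA(day 4); Handover(day 1) != Research(day 3); Migrate(day 1) != Research(day 3); max 2 per day (cap 2).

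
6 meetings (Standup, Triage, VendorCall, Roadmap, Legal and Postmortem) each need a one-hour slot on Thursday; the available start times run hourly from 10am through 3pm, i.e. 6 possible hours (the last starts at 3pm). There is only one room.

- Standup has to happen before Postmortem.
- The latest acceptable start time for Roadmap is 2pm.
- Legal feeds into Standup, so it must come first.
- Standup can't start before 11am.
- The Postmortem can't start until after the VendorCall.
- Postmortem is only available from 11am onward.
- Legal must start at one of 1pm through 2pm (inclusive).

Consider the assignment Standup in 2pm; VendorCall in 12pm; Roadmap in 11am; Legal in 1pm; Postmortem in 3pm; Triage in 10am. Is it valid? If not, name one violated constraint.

Standup can't start before 11am — holds.
Legal feeds into Standup, so it must come first — holds.
The latest acceptable start time for Roadmap is 2pm — holds.
Postmortem is only available from 11am onward — holds.
Legal must start at one of 1pm through 2pm (inclusive) — holds.
There is only one room — holds.
Standup has to happen before Postmortem — holds.
The Postmortem can't start until after the VendorCall — holds.

Yes, all constraints hold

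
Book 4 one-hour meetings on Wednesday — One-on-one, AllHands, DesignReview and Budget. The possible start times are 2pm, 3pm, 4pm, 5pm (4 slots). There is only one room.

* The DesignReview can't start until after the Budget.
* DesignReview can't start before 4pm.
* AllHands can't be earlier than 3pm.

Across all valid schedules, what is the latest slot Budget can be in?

Downstream work caps Budget at 4pm.
Budget at 4pm is achievable: One-on-one in 2pm; DesignReview in 5pm; AllHands in 3pm; Budget in 4pm.

4pm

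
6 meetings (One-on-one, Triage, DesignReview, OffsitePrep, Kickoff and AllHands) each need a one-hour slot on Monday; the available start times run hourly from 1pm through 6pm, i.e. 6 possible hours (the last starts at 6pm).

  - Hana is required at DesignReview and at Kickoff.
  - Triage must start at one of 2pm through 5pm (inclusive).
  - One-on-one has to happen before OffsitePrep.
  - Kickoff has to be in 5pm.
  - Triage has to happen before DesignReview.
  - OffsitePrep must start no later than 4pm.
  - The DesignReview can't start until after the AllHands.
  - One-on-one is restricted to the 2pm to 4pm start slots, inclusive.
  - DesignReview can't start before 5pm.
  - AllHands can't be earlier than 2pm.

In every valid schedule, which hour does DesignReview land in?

6pm

DesignReview's window is 5pm–6pm.
Kickoff is fixed at 5pm, and DesignReview can't share a hour with Kickoff.
So DesignReview must be 6pm.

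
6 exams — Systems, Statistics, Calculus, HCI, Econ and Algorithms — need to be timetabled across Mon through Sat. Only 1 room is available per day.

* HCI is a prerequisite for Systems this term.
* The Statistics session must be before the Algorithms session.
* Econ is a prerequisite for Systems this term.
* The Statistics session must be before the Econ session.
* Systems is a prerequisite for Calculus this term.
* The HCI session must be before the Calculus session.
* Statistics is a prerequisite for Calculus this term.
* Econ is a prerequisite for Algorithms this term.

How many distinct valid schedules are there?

10

Splitting on Systems: it can be Thu (6), Fri (4). Listing each branch's schedules as (Statistics, Calculus, HCI, Econ, Algorithms):
Systems=Thu: (Mon,Fri,Tue,Wed,Sat) (Mon,Fri,Wed,Tue,Sat) (Mon,Sat,Tue,Wed,Fri) (Mon,Sat,Wed,Tue,Fri) (Tue,Fri,Mon,Wed,Sat) (Tue,Sat,Mon,Wed,Fri) — 6.
Systems=Fri: (Mon,Sat,Tue,Wed,Thu) (Mon,Sat,Wed,Tue,Thu) (Mon,Sat,Thu,Tue,Wed) (Tue,Sat,Mon,Wed,Thu) — 4.
Summing: 6 + 4 = 10.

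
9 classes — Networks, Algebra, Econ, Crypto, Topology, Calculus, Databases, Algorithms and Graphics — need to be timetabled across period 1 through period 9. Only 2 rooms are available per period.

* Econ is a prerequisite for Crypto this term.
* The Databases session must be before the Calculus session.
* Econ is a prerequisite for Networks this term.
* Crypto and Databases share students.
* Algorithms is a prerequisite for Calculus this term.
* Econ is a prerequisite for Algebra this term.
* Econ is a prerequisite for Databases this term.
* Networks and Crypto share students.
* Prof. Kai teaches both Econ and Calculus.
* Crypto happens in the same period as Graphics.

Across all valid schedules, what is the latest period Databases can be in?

Precedence pushes Databases to at least period 2; downstream work caps Databases at period 8.
Databases at period 8 is achievable: Graphics=period 3, Networks=period 2, Econ=period 1, Algorithms=period 1, Topology=period 4, Crypto=period 3, Calculus=period 9, Databases=period 8, Algebra=period 2.

period 8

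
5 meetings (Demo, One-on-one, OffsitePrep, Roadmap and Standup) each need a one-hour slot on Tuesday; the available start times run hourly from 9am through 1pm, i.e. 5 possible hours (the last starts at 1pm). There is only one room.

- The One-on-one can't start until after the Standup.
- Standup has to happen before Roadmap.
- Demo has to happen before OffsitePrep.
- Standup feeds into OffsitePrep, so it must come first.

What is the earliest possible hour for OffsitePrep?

Precedence pushes OffsitePrep to at least 10am.
OffsitePrep at 11am is achievable: OffsitePrep -> 11am, Demo -> 10am, One-on-one -> 12pm, Standup -> 9am, Roadmap -> 1pm.
Nothing earlier works — the capacity limit rule out every hour before 11am.

11am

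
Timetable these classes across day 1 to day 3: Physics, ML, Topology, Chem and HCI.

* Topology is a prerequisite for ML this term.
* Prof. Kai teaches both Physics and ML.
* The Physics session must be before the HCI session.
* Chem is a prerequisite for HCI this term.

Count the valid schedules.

Splitting on Physics: it can be day 1 (9), day 2 (4). Listing each branch's schedules as (ML, Topology, Chem, HCI) by day number:
Physics=day 1: (2,1,1,2) (2,1,1,3) (2,1,2,3) (3,1,1,2) (3,1,1,3) (3,1,2,3) (3,2,1,2) (3,2,1,3) (3,2,2,3) — 9.
Physics=day 2: (3,1,1,3) (3,1,2,3) (3,2,1,3) (3,2,2,3) — 4.
Summing: 9 + 4 = 13.

13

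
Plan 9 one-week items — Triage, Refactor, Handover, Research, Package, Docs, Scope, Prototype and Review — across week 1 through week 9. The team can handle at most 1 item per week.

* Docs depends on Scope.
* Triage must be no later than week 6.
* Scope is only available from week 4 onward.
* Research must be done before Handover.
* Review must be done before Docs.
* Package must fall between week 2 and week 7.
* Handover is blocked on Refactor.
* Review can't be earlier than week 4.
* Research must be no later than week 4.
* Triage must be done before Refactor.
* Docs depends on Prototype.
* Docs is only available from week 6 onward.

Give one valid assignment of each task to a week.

Review in week 5; Triage in week 2; Prototype in week 3; Package in week 7; Handover in week 9; Scope in week 4; Refactor in week 8; Research in week 1; Docs in week 6

Checking: Refactor(week 8) before Handover(week 9); Research(week 1) before Handover(week 9); Triage(week 2) before Refactor(week 8); Prototype(week 3) before Docs(week 6); Scope(week 4) before Docs(week 6); Review(week 5) before Docs(week 6); Review=week 5 in [week 4,week 9]; Package=week 7 in [week 2,week 7]; Scope=week 4 in [week 4,week 9]; Docs=week 6 in [week 6,week 9]; Triage=week 2 in [week 1,week 6]; Research=week 1 in [week 1,week 4]; max 1 per week (cap 1).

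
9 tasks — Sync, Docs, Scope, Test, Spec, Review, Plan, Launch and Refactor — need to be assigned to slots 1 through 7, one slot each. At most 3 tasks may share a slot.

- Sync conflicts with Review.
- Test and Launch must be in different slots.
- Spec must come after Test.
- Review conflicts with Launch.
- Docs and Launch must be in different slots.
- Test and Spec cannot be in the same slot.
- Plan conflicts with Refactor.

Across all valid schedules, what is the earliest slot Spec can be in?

Precedence pushes Spec to at least 2.
Spec at 2 is achievable: Launch=3, Sync=1, Refactor=4, Test=1, Scope=2, Plan=3, Review=2, Docs=1, Spec=2.

2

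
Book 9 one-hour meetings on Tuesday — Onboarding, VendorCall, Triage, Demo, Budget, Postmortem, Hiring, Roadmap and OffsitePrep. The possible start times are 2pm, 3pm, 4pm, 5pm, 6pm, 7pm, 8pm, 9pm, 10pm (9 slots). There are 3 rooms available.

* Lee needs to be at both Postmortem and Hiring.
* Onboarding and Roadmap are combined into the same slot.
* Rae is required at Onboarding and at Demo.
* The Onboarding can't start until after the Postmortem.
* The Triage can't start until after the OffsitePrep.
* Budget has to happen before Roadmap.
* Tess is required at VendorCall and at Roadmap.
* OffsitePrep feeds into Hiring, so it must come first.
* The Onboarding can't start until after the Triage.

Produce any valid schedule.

Hiring=3pm; Demo=5pm; Roadmap=4pm; Postmortem=2pm; OffsitePrep=2pm; Triage=3pm; VendorCall=3pm; Budget=2pm; Onboarding=4pm

Checking: Triage(3pm) before Onboarding(4pm); Budget(2pm) before Roadmap(4pm); OffsitePrep(2pm) before Hiring(3pm); OffsitePrep(2pm) before Triage(3pm); Postmortem(2pm) before Onboarding(4pm); Postmortem(2pm) != Hiring(3pm); VendorCall(3pm) != Roadmap(4pm); Onboarding(4pm) != Demo(5pm); Onboarding = Roadmap = 4pm; max 3 per slot (cap 3).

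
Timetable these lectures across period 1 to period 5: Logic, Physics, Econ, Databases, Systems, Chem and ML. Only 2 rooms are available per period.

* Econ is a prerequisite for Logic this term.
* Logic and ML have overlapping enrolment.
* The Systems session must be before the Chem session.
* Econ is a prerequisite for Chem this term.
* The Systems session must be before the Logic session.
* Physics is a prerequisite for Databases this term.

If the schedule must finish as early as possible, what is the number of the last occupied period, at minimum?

The precedence chain requires at least 2 distinct periods.
With at most 2 per period and 7 lectures, at least 4 periods are needed.
4 works (last occupied period: period 4): for example Databases in period 4; Systems in period 1; Physics in period 3; ML in period 3; Chem in period 2; Econ in period 1; Logic in period 2.

4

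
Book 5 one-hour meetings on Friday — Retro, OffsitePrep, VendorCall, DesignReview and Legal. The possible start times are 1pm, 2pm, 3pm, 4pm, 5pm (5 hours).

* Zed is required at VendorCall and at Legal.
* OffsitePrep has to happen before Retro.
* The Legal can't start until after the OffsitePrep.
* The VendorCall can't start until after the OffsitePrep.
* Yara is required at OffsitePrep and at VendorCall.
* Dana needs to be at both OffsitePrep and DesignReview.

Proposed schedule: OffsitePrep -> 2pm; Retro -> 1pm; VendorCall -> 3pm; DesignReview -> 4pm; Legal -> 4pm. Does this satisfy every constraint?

OffsitePrep has to happen before Retro — violated.
The VendorCall can't start until after the OffsitePrep — holds.
Zed is required at VendorCall and at Legal — holds.
Yara is required at OffsitePrep and at VendorCall — holds.
Dana needs to be at both OffsitePrep and DesignReview — holds.
The Legal can't start until after the OffsitePrep — holds.

No — it violates: OffsitePrep has to happen before Retro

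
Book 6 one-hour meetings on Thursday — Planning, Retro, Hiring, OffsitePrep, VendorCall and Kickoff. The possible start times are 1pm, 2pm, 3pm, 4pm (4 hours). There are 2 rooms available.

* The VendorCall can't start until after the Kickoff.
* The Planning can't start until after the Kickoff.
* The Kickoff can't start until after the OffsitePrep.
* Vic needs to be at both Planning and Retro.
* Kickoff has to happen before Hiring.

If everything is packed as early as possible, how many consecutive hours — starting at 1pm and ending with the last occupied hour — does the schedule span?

4

The precedence chain requires at least 3 distinct hours.
With at most 2 per hour and 6 meetings, at least 3 hours are needed.
Could 3 hours be enough, i.e. nothing placed later than 3pm? No: VendorCall must come after Kickoff (at 1pm or later) → {2pm, 3pm}; Kickoff must come before VendorCall (at 3pm or earlier) → {1pm, 2pm}; Hiring must come after Kickoff (at 1pm or later) → {2pm, 3pm}; Kickoff must come after OffsitePrep (at 1pm or later) → {2pm}; Planning must come after Kickoff (at 2pm or later) → {3pm}; VendorCall must come after Kickoff (at 2pm or later) → {3pm}; Hiring must come after Kickoff (at 2pm or later) → {3pm}; that puts Planning, Hiring and VendorCall all in 3pm — more than 2 per hour.
So 3 hours is not enough.
4 works (last occupied hour: 4pm): for example OffsitePrep in 1pm, Kickoff in 2pm, Planning in 3pm, Hiring in 3pm, Retro in 1pm, VendorCall in 4pm.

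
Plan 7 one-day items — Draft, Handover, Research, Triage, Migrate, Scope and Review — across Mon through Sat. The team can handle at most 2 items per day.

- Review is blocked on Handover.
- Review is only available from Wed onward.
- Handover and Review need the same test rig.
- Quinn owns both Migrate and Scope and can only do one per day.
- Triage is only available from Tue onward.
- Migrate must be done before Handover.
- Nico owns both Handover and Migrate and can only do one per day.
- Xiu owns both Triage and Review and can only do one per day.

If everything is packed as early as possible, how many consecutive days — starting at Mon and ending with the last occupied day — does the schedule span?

4

The precedence chain requires at least 3 distinct days.
With at most 2 per day and 7 tasks, at least 4 days are needed.
4 works (last occupied day: Thu): for example Review in Wed; Draft in Mon; Triage in Tue; Scope in Thu; Migrate in Mon; Handover in Tue; Research in Wed.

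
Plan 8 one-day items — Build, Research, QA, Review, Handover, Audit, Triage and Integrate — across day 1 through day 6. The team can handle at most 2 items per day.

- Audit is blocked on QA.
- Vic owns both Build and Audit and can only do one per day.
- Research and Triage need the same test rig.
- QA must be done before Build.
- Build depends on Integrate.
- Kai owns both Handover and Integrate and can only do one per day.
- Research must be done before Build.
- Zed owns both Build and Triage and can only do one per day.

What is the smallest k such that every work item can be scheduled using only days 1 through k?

4

The precedence chain requires at least 2 distinct days.
With at most 2 per day and 8 work items, at least 4 days are needed.
4 works (last occupied day: day 4): for example Triage=day 4; Audit=day 2; Research=day 1; Integrate=day 2; Review=day 3; Handover=day 4; QA=day 1; Build=day 3.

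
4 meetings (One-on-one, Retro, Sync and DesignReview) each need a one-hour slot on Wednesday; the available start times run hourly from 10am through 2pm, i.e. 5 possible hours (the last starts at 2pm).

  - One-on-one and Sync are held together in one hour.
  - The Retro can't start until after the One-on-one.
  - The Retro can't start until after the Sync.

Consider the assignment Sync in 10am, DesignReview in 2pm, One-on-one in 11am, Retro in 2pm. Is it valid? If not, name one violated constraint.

One-on-one and Sync are held together in one hour — violated.
The Retro can't start until after the Sync — holds.
The Retro can't start until after the One-on-one — holds.

No. One-on-one and Sync are held together in one hour is not satisfied.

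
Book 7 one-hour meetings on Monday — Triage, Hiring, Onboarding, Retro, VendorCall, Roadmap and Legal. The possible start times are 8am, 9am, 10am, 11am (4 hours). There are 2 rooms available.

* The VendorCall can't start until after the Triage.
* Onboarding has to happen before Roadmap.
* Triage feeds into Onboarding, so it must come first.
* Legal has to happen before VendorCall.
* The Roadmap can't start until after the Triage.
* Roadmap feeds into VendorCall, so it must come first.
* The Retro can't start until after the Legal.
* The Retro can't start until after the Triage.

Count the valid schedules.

Splitting on Hiring: it can be 8am (3), 9am (3), 10am (3), 11am (3). Listing each branch's schedules as (Triage, Onboarding, Retro, VendorCall, Roadmap, Legal):
Hiring=8am: (8am,9am,10am,11am,10am,9am) (8am,9am,11am,11am,10am,9am) (8am,9am,11am,11am,10am,10am) — 3.
Hiring=9am: (8am,9am,10am,11am,10am,8am) (8am,9am,11am,11am,10am,8am) (8am,9am,11am,11am,10am,10am) — 3.
Hiring=10am: (8am,9am,9am,11am,10am,8am) (8am,9am,11am,11am,10am,8am) (8am,9am,11am,11am,10am,9am) — 3.
Hiring=11am: (8am,9am,9am,11am,10am,8am) (8am,9am,10am,11am,10am,8am) (8am,9am,10am,11am,10am,9am) — 3.
Summing: 3 + 3 + 3 + 3 = 12.

12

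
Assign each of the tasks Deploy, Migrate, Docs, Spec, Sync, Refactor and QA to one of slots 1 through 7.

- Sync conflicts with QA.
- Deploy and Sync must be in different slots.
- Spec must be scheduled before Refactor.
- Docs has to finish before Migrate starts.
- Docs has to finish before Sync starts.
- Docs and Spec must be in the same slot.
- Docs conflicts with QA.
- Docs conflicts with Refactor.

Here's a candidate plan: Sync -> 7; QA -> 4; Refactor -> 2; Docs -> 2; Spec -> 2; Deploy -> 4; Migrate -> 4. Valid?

Docs conflicts with Refactor — violated.
Spec must be scheduled before Refactor — violated.
Docs has to finish before Migrate starts — holds.
Sync conflicts with QA — holds.
Docs and Spec must be in the same slot — holds.
Docs has to finish before Sync starts — holds.
Docs conflicts with QA — holds.
Deploy and Sync must be in different slots — holds.

No — it violates: Docs conflicts with Refactor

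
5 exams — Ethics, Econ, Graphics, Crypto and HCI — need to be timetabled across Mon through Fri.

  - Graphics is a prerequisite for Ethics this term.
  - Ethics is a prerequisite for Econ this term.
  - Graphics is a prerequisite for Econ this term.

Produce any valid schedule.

Econ=Wed; Ethics=Tue; Graphics=Mon; HCI=Mon; Crypto=Mon

Checking: Ethics(Tue) before Econ(Wed); Graphics(Mon) before Ethics(Tue); Graphics(Mon) before Econ(Wed).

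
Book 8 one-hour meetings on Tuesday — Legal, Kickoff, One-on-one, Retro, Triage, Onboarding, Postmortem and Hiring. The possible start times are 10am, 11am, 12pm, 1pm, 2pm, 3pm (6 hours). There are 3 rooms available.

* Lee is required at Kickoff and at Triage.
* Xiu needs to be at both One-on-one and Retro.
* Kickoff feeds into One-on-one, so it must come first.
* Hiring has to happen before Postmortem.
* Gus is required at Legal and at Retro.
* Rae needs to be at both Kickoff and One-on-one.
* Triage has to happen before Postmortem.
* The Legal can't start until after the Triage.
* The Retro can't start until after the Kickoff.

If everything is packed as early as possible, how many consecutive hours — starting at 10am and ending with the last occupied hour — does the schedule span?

3 hours

The precedence chain requires at least 2 distinct hours.
With at most 3 per hour and 8 meetings, at least 3 hours are needed.
3 works (last occupied hour: 12pm): for example Legal -> 12pm, Hiring -> 10am, Retro -> 11am, Kickoff -> 10am, Triage -> 11am, Postmortem -> 12pm, One-on-one -> 12pm, Onboarding -> 10am.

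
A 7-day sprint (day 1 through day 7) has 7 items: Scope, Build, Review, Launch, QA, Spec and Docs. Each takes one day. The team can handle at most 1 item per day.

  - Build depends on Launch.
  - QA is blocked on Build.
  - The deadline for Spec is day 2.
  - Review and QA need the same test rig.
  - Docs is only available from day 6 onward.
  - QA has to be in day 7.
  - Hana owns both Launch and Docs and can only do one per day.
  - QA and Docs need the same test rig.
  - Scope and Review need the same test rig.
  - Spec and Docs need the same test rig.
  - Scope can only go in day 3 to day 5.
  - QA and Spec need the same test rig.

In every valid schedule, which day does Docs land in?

day 6

Docs's window is day 6–day 7.
QA is fixed at day 7, and Docs can't share a day with QA.
So Docs must be day 6.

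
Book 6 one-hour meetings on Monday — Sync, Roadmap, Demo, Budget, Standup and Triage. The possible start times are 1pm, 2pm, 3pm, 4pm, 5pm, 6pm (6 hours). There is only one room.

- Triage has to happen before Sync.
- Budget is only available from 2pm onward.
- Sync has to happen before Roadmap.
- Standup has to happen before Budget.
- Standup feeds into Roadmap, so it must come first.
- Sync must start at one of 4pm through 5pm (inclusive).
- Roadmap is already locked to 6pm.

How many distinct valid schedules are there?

Splitting on Sync: it can be 4pm (9), 5pm (12). Listing each branch's schedules as (Roadmap, Demo, Budget, Standup, Triage):
Sync=4pm: (6pm,1pm,5pm,2pm,3pm) (6pm,1pm,5pm,3pm,2pm) (6pm,2pm,5pm,1pm,3pm) (6pm,2pm,5pm,3pm,1pm) (6pm,3pm,5pm,1pm,2pm) (6pm,3pm,5pm,2pm,1pm) (6pm,5pm,2pm,1pm,3pm) (6pm,5pm,3pm,1pm,2pm) (6pm,5pm,3pm,2pm,1pm) — 9.
Sync=5pm: (6pm,1pm,3pm,2pm,4pm) (6pm,1pm,4pm,2pm,3pm) (6pm,1pm,4pm,3pm,2pm) (6pm,2pm,3pm,1pm,4pm) (6pm,2pm,4pm,1pm,3pm) (6pm,2pm,4pm,3pm,1pm) (6pm,3pm,2pm,1pm,4pm) (6pm,3pm,4pm,1pm,2pm) (6pm,3pm,4pm,2pm,1pm) (6pm,4pm,2pm,1pm,3pm) (6pm,4pm,3pm,1pm,2pm) (6pm,4pm,3pm,2pm,1pm) — 12.
Summing: 9 + 12 = 21.

21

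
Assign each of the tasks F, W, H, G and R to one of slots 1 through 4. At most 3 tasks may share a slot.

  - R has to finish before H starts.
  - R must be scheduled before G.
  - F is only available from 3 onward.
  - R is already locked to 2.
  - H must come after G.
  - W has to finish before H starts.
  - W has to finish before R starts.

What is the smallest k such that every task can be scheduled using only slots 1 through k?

The precedence chain requires at least 4 distinct slots.
With at most 3 per slot and 5 tasks, at least 2 slots are needed.
4 works (last occupied slot: 4): for example F=3, W=1, R=2, G=3, H=4.

4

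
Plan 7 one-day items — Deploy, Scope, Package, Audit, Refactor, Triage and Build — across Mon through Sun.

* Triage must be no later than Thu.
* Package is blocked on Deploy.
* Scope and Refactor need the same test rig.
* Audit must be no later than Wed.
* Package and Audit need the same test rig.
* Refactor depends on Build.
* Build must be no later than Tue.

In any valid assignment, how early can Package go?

Precedence pushes Package to at least Tue.
Package at Tue is achievable: Build=Mon, Audit=Mon, Scope=Mon, Deploy=Mon, Package=Tue, Triage=Mon, Refactor=Tue.

Tue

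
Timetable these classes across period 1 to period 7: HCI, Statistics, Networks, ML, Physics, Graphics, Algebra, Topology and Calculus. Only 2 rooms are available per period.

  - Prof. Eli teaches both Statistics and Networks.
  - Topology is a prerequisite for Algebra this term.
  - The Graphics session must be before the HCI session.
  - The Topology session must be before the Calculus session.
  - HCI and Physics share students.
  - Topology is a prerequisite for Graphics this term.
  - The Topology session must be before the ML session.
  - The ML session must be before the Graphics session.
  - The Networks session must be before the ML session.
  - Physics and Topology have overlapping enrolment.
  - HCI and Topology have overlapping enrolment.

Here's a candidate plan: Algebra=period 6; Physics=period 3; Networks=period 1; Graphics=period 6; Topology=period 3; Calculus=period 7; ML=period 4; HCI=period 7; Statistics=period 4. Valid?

Invalid. Physics and Topology have overlapping enrolment.

The Topology session must be before the Calculus session — holds.
The Networks session must be before the ML session — holds.
HCI and Topology have overlapping enrolment — holds.
Only 2 rooms are available per period — holds.
Topology is a prerequisite for Algebra this term — holds.
The ML session must be before the Graphics session — holds.
The Graphics session must be before the HCI session — holds.
The Topology session must be before the ML session — holds.
Physics and Topology have overlapping enrolment — violated.
HCI and Physics share students — holds.
Topology is a prerequisite for Graphics this term — holds.
Prof. Eli teaches both Statistics and Networks — holds.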